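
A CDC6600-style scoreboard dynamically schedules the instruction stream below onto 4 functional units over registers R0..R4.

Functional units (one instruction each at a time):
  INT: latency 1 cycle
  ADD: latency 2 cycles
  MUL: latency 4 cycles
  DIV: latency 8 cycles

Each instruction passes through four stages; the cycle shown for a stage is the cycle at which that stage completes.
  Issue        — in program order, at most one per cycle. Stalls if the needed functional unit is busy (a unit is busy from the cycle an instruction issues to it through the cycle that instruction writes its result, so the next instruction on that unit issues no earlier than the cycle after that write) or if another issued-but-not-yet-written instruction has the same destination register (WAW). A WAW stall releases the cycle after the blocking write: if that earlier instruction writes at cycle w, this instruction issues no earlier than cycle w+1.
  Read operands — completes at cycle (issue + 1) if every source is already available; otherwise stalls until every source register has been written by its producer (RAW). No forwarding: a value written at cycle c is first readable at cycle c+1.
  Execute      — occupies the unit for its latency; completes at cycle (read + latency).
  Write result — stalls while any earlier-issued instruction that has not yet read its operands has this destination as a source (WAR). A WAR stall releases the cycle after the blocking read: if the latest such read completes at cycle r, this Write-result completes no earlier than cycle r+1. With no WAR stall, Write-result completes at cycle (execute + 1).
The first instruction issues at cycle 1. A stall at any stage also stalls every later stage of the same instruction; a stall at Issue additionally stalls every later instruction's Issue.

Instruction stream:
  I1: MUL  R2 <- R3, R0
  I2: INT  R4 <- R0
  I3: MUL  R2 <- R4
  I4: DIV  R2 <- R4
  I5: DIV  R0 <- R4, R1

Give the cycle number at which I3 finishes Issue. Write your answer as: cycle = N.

cycle = 8

[1] issue I1 (MUL)
[2] I1 read-ops | issue I2 (INT)
[3] I2 read-ops
[4] I2 finished on INT
[5] I2→R4
[6] I1 finished on MUL
[7] I1→R2
[8] issue I3 (MUL)
[9] I3 read-ops
[13] I3 finished on MUL
[14] I3→R2
[15] issue I4 (DIV)
[16] I4 read-ops
[24] I4 finished on DIV
[25] I4→R2
[26] issue I5 (DIV)
[27] I5 read-ops
[35] I5 finished on DIV
[36] I5→R0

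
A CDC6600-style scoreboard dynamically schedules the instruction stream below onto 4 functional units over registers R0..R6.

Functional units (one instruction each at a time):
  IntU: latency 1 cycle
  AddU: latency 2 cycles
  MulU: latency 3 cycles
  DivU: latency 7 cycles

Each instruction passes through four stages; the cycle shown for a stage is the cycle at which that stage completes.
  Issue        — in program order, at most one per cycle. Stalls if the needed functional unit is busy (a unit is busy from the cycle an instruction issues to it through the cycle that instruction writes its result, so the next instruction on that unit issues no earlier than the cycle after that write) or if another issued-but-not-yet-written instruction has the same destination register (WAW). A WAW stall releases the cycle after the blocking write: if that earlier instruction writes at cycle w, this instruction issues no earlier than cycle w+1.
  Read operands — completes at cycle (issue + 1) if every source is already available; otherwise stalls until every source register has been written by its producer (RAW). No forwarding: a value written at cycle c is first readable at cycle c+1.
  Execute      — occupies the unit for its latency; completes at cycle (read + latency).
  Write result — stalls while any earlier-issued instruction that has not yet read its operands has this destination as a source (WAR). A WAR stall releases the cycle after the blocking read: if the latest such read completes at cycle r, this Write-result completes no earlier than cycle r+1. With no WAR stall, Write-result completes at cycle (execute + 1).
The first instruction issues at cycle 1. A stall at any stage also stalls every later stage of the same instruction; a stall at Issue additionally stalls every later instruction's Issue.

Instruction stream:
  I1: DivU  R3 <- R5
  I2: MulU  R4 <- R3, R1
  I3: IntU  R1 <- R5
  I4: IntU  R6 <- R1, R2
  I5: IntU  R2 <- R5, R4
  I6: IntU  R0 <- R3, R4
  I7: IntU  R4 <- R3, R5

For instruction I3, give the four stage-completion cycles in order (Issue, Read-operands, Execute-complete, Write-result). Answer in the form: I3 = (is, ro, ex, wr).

cycle 1: issue I1 (DivU)
cycle 2: I1 read-ops, issue I2 (MulU)
cycle 3: issue I3 (IntU)
cycle 4: I3 read-ops
cycle 5: I3 finished on IntU
cycle 9: I1 finished on DivU
cycle 10: I1→R3
cycle 11: I2 read-ops
cycle 12: I3→R1
cycle 13: issue I4 (IntU)
cycle 14: I2 finished on MulU, I4 read-ops
cycle 15: I2→R4, I4 finished on IntU
cycle 16: I4→R6
cycle 17: issue I5 (IntU)
cycle 18: I5 read-ops
cycle 19: I5 finished on IntU
cycle 20: I5→R2
cycle 21: issue I6 (IntU)
cycle 22: I6 read-ops
cycle 23: I6 finished on IntU
cycle 24: I6→R0
cycle 25: issue I7 (IntU)
cycle 26: I7 read-ops
cycle 27: I7 finished on IntU
cycle 28: I7→R4

I3 = (3, 4, 5, 12)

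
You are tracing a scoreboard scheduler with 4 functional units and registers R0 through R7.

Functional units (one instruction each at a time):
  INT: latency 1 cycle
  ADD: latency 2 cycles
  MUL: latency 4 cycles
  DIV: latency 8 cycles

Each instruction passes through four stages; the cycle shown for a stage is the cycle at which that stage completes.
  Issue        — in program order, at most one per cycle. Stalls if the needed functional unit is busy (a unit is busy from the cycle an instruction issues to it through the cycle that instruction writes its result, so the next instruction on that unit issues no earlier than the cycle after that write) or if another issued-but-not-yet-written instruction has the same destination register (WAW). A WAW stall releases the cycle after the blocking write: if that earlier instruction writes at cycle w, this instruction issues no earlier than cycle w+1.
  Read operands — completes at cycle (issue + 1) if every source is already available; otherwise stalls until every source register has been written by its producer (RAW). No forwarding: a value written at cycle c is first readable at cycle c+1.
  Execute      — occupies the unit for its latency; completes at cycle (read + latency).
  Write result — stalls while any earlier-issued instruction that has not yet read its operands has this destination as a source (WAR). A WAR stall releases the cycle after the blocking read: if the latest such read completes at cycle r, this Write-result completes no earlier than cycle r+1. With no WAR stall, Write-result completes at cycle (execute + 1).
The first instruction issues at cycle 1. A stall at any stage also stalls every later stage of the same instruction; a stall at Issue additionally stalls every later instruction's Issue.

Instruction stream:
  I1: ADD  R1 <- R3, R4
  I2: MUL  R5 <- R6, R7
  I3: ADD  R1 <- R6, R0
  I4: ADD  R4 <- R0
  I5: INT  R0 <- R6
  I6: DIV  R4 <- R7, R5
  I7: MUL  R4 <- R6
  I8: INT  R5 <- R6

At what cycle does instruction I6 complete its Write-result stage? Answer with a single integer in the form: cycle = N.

cycle = 26

t=1  I1 dispatched to ADD
t=2  I1 operands ready; I2 dispatched to MUL
t=3  I2 operands ready
t=4  I1 complete
t=5  R1←I1
t=6  I3 dispatched to ADD
t=7  I2 complete; I3 operands ready
t=8  R5←I2
t=9  I3 complete
t=10  R1←I3
t=11  I4 dispatched to ADD
t=12  I4 operands ready; I5 dispatched to INT
t=13  I5 operands ready
t=14  I4 complete; I5 complete
t=15  R4←I4; R0←I5
t=16  I6 dispatched to DIV
t=17  I6 operands ready
t=25  I6 complete
t=26  R4←I6
t=27  I7 dispatched to MUL
t=28  I7 operands ready; I8 dispatched to INT
t=29  I8 operands ready
t=30  I8 complete
t=31  R5←I8
t=32  I7 complete
t=33  R4←I7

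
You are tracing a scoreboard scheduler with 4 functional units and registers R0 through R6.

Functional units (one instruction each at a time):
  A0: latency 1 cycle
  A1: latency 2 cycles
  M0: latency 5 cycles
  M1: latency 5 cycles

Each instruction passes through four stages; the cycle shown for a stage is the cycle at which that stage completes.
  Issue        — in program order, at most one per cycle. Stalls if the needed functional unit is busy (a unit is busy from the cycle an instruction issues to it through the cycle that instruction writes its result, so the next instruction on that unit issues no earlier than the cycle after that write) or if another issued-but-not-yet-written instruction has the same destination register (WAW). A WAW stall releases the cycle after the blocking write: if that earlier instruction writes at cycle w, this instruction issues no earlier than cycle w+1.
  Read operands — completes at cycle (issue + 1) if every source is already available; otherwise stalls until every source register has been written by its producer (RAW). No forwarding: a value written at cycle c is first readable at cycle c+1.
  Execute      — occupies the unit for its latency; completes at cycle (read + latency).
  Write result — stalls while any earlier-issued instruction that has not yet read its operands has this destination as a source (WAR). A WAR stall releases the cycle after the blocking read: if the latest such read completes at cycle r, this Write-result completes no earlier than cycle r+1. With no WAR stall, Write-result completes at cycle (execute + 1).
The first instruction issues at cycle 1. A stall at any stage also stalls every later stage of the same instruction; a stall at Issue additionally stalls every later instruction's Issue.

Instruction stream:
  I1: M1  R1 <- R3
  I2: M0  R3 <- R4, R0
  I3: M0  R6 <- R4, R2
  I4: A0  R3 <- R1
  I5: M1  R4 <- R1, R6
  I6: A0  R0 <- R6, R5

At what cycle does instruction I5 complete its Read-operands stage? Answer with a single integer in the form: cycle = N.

cycle = 18

I1 -> (1, 2, 7, 8)
I2 -> (2, 3, 8, 9)
I3 -> (10, 11, 16, 17)  // struct: M0 busy until I2 writes@9
I4 -> (11, 12, 13, 14)
I5 -> (12, 18, 23, 24)  // RAW R6: wait I3 write@17
I6 -> (15, 18, 19, 20)  // struct: A0 busy until I4 writes@14, RAW R6: wait I3 write@17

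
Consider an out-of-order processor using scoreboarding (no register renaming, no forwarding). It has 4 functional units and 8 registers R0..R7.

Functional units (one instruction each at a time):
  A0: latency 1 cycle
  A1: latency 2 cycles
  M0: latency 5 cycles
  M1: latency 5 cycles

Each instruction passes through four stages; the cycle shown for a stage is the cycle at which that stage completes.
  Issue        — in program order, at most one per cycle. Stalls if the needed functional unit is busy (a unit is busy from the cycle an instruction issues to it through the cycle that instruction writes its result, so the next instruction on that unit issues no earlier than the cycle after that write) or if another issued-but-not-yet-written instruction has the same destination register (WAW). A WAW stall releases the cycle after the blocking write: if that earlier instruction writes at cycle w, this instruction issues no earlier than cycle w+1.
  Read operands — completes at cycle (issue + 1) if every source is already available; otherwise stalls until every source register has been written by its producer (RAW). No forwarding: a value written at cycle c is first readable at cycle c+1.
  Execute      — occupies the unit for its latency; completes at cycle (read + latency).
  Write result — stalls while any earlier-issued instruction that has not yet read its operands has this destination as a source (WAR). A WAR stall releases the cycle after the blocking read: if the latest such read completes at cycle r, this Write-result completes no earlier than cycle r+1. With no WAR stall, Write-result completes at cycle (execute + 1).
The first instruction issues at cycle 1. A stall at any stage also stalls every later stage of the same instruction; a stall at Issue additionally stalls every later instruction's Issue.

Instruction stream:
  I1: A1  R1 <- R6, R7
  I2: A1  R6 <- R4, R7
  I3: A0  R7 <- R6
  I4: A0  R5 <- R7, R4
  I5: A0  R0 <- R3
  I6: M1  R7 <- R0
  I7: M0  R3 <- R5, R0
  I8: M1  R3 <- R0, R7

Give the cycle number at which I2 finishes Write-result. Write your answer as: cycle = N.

cycle = 10

1) issue 1, read 2, done 4, write 5
2) issue 6, read 7, done 9, write 10  <struct: A1 busy until I1 writes@5>
3) issue 7, read 11, done 12, write 13  <RAW R6: wait I2 write@10>
4) issue 14, read 15, done 16, write 17  <struct: A0 busy until I3 writes@13>
5) issue 18, read 19, done 20, write 21  <struct: A0 busy until I4 writes@17>
6) issue 19, read 22, done 27, write 28  <RAW R0: wait I5 write@21>
7) issue 20, read 22, done 27, write 28  <RAW R0: wait I5 write@21>
8) issue 29, read 30, done 35, write 36  <WAW R3: wait I7 write@28>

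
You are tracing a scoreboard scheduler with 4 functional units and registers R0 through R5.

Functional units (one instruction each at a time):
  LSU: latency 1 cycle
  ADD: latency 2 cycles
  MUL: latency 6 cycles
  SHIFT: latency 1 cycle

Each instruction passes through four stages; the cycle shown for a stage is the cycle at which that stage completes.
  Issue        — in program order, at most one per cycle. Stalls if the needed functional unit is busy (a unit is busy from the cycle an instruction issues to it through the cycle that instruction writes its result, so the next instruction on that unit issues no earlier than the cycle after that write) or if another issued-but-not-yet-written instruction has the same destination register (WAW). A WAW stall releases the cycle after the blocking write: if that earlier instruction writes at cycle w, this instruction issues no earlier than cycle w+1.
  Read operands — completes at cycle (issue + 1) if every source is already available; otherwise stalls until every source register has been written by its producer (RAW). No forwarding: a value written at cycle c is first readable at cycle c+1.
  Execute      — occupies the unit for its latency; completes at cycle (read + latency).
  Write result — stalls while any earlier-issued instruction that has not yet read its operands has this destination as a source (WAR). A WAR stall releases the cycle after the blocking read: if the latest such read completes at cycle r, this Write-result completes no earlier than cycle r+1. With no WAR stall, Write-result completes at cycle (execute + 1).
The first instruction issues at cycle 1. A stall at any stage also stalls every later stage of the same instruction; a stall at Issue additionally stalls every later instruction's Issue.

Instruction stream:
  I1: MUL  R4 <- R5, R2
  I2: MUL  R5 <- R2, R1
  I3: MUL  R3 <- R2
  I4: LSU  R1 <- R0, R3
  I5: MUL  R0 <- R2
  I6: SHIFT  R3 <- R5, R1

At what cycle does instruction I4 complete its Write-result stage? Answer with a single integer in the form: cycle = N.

c1: issue I1 (MUL)
c2: I1 read-ops
c8: I1 finished on MUL
c9: I1→R4
c10: issue I2 (MUL)
c11: I2 read-ops
c17: I2 finished on MUL
c18: I2→R5
c19: issue I3 (MUL)
c20: I3 read-ops; issue I4 (LSU)
c26: I3 finished on MUL
c27: I3→R3
c28: I4 read-ops; issue I5 (MUL)
c29: I4 finished on LSU; I5 read-ops; issue I6 (SHIFT)
c30: I4→R1
c31: I6 read-ops
c32: I6 finished on SHIFT
c33: I6→R3
c35: I5 finished on MUL
c36: I5→R0

cycle = 30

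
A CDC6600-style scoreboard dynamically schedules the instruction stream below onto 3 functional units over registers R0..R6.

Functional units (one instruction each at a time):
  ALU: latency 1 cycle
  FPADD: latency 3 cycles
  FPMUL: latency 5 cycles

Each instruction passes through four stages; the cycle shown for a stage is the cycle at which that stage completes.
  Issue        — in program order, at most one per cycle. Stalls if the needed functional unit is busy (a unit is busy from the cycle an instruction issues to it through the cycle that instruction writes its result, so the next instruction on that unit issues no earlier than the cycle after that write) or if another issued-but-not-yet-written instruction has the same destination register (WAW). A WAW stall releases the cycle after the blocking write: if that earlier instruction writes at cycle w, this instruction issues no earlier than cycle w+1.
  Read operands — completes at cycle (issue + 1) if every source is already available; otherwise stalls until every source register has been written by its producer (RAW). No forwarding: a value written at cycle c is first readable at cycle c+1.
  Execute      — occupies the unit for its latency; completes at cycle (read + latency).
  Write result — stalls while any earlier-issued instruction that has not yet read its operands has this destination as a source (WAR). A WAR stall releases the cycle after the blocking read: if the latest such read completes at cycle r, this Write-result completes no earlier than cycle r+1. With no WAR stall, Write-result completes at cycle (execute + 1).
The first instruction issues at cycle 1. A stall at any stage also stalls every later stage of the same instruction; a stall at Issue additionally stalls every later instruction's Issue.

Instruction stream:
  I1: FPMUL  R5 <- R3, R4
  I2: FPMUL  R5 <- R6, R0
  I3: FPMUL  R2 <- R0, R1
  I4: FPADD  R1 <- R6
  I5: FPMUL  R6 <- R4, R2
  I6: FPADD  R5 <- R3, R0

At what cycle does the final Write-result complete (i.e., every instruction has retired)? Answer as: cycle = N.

cycle = 32

  I1 | 1 | 2 | 7 | 8
  I2 | 9 | 10 | 15 | 16   struct: FPMUL busy until I1 writes@8
  I3 | 17 | 18 | 23 | 24   struct: FPMUL busy until I2 writes@16
  I4 | 18 | 19 | 22 | 23
  I5 | 25 | 26 | 31 | 32   struct: FPMUL busy until I3 writes@24
  I6 | 26 | 27 | 30 | 31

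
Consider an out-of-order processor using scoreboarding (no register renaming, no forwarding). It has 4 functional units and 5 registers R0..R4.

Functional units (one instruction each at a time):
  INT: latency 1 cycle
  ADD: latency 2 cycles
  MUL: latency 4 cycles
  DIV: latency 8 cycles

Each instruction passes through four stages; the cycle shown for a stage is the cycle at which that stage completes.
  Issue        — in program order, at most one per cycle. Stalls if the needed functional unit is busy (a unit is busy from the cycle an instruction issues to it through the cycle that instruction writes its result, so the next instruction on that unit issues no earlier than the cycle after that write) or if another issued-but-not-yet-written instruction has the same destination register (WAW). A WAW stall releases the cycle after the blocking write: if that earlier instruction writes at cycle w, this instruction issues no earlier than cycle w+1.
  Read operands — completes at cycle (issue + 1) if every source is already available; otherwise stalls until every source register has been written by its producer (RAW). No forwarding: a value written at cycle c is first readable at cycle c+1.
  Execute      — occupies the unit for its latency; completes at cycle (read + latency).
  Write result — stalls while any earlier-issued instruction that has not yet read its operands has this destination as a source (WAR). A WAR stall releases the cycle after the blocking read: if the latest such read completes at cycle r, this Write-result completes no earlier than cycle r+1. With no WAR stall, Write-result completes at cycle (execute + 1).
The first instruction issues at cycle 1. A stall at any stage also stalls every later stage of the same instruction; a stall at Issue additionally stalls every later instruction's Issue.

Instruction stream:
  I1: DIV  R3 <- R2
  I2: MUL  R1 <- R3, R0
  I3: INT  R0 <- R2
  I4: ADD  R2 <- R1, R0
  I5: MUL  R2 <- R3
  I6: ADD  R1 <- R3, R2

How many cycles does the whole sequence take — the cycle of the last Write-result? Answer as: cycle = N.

I1: IS=1 RO=2 EX=10 WR=11
I2: IS=2 RO=12 EX=16 WR=17  [RAW R3: wait I1 write@11]
I3: IS=3 RO=4 EX=5 WR=13  [WAR R0: wait I2 read@12]
I4: IS=4 RO=18 EX=20 WR=21  [RAW R1: wait I2 write@17]
I5: IS=22 RO=23 EX=27 WR=28  [WAW R2: wait I4 write@21]
I6: IS=23 RO=29 EX=31 WR=32  [RAW R2: wait I5 write@28]

cycle = 32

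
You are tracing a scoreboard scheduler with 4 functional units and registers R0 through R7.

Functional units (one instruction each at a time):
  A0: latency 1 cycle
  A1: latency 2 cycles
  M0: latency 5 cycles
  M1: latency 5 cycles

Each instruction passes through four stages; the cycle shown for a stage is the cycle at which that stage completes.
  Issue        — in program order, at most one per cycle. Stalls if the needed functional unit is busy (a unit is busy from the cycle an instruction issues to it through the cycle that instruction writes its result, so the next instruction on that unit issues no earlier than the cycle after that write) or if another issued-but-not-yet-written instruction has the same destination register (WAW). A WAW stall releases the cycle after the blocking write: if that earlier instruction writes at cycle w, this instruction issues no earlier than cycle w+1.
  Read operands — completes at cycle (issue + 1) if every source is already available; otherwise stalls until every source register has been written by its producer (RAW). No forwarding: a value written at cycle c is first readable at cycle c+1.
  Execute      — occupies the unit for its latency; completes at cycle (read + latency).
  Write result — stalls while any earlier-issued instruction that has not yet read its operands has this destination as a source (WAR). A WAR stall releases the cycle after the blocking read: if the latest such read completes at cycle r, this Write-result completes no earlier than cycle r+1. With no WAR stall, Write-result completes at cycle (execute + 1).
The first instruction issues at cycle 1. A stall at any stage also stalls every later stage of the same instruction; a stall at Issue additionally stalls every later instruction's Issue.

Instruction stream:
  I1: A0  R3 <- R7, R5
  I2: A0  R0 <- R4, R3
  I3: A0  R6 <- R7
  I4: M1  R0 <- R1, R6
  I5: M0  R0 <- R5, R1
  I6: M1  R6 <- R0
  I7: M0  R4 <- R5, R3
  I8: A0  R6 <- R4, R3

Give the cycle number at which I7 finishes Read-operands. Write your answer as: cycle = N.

cycle = 29

I1: IS=1 RO=2 EX=3 WR=4
I2: IS=5 RO=6 EX=7 WR=8  [struct: A0 busy until I1 writes@4]
I3: IS=9 RO=10 EX=11 WR=12  [struct: A0 busy until I2 writes@8]
I4: IS=10 RO=13 EX=18 WR=19  [RAW R6: wait I3 write@12]
I5: IS=20 RO=21 EX=26 WR=27  [WAW R0: wait I4 write@19]
I6: IS=21 RO=28 EX=33 WR=34  [RAW R0: wait I5 write@27]
I7: IS=28 RO=29 EX=34 WR=35  [struct: M0 busy until I5 writes@27]
I8: IS=35 RO=36 EX=37 WR=38  [WAW R6: wait I6 write@34]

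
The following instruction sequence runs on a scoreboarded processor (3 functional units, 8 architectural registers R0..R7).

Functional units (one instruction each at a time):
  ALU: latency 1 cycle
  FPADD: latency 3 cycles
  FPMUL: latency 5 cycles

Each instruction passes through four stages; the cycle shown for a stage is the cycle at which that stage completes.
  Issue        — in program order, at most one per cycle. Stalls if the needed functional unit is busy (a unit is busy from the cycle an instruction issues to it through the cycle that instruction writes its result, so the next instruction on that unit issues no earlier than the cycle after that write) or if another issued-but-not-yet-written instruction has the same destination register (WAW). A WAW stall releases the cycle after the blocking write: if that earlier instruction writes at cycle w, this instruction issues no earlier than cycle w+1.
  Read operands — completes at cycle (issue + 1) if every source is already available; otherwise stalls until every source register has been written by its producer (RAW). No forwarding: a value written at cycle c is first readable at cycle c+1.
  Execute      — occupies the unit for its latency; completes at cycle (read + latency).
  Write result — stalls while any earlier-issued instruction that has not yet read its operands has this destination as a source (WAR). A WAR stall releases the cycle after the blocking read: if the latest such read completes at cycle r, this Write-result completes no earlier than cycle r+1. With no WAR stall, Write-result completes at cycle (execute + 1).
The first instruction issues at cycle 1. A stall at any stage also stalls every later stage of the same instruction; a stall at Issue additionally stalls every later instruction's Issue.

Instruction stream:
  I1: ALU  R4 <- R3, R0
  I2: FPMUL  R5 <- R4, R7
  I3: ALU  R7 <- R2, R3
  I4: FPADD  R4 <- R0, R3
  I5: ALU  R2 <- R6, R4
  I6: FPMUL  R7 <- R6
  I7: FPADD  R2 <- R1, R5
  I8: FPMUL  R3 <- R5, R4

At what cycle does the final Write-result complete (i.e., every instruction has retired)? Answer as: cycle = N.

cycle = 27

c1: I1 dispatched to ALU
c2: I1 operands ready; I2 dispatched to FPMUL
c3: I1 complete
c4: R4←I1
c5: I2 operands ready; I3 dispatched to ALU
c6: I3 operands ready; I4 dispatched to FPADD
c7: I3 complete; I4 operands ready
c8: R7←I3
c9: I5 dispatched to ALU
c10: I2 complete; I4 complete
c11: R5←I2; R4←I4
c12: I5 operands ready; I6 dispatched to FPMUL
c13: I5 complete; I6 operands ready
c14: R2←I5
c15: I7 dispatched to FPADD
c16: I7 operands ready
c18: I6 complete
c19: R7←I6; I7 complete
c20: R2←I7; I8 dispatched to FPMUL
c21: I8 operands ready
c26: I8 complete
c27: R3←I8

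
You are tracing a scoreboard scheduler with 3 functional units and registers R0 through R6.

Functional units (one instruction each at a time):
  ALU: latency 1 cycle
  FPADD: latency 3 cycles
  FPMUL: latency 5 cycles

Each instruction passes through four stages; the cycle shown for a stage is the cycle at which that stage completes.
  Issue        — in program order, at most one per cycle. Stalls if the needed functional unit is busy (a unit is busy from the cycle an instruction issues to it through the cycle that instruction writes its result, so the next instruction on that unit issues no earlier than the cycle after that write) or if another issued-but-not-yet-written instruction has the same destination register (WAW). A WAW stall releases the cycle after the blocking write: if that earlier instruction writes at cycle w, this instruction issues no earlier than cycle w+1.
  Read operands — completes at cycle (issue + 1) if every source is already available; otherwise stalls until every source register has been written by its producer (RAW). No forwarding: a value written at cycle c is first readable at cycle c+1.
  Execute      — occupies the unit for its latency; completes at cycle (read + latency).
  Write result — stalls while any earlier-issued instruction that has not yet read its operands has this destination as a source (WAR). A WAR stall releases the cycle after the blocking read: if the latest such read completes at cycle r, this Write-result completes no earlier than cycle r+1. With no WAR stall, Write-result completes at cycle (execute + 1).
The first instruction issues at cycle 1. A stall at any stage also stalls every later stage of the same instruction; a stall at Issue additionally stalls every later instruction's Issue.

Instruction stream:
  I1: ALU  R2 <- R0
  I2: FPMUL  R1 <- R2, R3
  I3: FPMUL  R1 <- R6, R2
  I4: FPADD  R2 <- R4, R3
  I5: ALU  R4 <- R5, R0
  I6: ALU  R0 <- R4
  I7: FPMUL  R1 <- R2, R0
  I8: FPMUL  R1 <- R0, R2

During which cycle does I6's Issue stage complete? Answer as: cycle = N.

I1  is:1  ro:2  ex:3  wr:4
I2  is:2  ro:5  ex:10  wr:11  — RAW R2: wait I1 write@4
I3  is:12  ro:13  ex:18  wr:19  — struct: FPMUL busy until I2 writes@11
I4  is:13  ro:14  ex:17  wr:18
I5  is:14  ro:15  ex:16  wr:17
I6  is:18  ro:19  ex:20  wr:21  — struct: ALU busy until I5 writes@17
I7  is:20  ro:22  ex:27  wr:28  — struct: FPMUL busy until I3 writes@19, RAW R0: wait I6 write@21
I8  is:29  ro:30  ex:35  wr:36  — struct: FPMUL busy until I7 writes@28

cycle = 18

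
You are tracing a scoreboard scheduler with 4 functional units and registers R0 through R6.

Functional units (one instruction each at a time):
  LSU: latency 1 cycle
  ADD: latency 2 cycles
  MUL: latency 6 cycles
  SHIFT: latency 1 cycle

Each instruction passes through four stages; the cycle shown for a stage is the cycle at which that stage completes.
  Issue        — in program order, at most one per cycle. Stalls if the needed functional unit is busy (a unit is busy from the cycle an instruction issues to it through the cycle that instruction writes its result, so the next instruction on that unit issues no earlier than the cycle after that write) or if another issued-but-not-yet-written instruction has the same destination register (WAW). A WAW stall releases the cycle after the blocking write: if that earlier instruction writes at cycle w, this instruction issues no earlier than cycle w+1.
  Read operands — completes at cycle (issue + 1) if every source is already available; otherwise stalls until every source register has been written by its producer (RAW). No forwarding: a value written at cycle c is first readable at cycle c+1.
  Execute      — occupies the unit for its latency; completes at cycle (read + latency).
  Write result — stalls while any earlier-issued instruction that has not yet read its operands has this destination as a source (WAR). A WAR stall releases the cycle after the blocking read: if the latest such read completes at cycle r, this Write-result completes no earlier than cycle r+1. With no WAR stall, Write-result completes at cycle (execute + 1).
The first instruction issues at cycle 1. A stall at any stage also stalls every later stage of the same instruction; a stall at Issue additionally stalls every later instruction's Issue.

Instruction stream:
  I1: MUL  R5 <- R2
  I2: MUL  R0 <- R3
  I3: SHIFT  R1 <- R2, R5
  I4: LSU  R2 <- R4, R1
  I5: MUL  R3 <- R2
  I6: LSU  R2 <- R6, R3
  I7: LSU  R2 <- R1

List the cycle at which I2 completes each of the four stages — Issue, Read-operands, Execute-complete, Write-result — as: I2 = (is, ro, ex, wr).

I2 = (10, 11, 17, 18)

t=1  I1 issues→MUL
t=2  I1 reads
t=8  I1 exec-done
t=9  I1 writes R5
t=10  I2 issues→MUL
t=11  I2 reads; I3 issues→SHIFT
t=12  I3 reads; I4 issues→LSU
t=13  I3 exec-done
t=14  I3 writes R1
t=15  I4 reads
t=16  I4 exec-done
t=17  I2 exec-done; I4 writes R2
t=18  I2 writes R0
t=19  I5 issues→MUL
t=20  I5 reads; I6 issues→LSU
t=26  I5 exec-done
t=27  I5 writes R3
t=28  I6 reads
t=29  I6 exec-done
t=30  I6 writes R2
t=31  I7 issues→LSU
t=32  I7 reads
t=33  I7 exec-done
t=34  I7 writes R2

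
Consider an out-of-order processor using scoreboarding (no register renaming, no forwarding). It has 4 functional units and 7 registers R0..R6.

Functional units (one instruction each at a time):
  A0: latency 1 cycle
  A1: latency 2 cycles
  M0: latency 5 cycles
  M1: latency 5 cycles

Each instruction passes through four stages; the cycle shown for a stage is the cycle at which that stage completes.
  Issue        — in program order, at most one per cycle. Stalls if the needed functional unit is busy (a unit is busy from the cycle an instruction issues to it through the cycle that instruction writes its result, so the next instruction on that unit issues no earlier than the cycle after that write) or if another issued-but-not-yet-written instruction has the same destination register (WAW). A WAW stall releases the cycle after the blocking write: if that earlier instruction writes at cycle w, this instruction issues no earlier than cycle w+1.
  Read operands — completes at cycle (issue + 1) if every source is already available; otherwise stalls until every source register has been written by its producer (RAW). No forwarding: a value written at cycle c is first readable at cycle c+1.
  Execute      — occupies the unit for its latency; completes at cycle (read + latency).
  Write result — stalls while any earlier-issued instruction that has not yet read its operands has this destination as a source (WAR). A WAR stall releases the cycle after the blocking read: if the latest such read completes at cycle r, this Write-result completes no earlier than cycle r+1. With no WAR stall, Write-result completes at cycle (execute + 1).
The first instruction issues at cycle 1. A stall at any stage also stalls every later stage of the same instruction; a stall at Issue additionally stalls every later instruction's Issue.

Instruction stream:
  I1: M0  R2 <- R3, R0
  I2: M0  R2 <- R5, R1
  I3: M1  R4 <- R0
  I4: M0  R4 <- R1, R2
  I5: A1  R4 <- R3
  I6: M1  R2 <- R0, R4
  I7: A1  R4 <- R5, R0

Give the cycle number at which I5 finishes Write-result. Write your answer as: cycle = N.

cycle = 30

I1: IS=1 RO=2 EX=7 WR=8
I2: IS=9 RO=10 EX=15 WR=16  [struct: M0 busy until I1 writes@8]
I3: IS=10 RO=11 EX=16 WR=17
I4: IS=18 RO=19 EX=24 WR=25  [WAW R4: wait I3 write@17]
I5: IS=26 RO=27 EX=29 WR=30  [WAW R4: wait I4 write@25]
I6: IS=27 RO=31 EX=36 WR=37  [RAW R4: wait I5 write@30]
I7: IS=31 RO=32 EX=34 WR=35  [struct: A1 busy until I5 writes@30]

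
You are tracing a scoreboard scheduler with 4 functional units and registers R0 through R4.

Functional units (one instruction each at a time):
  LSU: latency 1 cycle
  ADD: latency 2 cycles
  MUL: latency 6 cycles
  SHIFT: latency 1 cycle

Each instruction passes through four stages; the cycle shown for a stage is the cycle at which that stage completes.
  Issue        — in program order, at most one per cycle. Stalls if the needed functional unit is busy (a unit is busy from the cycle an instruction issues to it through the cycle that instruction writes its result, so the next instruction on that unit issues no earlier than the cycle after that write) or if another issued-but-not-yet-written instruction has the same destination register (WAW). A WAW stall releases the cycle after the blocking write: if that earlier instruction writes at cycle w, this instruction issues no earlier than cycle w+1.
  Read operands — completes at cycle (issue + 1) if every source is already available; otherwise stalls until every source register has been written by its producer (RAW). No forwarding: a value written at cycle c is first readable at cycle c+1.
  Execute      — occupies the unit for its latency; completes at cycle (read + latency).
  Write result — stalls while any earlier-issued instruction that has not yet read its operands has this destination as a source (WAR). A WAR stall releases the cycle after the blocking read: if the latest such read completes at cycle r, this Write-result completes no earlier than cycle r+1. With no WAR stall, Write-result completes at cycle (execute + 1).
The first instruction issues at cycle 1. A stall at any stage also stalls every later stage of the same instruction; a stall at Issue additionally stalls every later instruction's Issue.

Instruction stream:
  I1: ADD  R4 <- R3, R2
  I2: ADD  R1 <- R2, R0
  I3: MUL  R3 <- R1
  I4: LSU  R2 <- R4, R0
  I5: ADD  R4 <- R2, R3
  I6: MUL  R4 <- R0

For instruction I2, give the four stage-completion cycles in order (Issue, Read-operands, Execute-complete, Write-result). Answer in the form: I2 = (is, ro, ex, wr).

I2 = (6, 7, 9, 10)

c1: issue I1 (ADD)
c2: I1 read-ops
c4: I1 finished on ADD
c5: I1→R4
c6: issue I2 (ADD)
c7: I2 read-ops; issue I3 (MUL)
c8: issue I4 (LSU)
c9: I2 finished on ADD; I4 read-ops
c10: I2→R1; I4 finished on LSU
c11: I3 read-ops; I4→R2; issue I5 (ADD)
c17: I3 finished on MUL
c18: I3→R3
c19: I5 read-ops
c21: I5 finished on ADD
c22: I5→R4
c23: issue I6 (MUL)
c24: I6 read-ops
c30: I6 finished on MUL
c31: I6→R4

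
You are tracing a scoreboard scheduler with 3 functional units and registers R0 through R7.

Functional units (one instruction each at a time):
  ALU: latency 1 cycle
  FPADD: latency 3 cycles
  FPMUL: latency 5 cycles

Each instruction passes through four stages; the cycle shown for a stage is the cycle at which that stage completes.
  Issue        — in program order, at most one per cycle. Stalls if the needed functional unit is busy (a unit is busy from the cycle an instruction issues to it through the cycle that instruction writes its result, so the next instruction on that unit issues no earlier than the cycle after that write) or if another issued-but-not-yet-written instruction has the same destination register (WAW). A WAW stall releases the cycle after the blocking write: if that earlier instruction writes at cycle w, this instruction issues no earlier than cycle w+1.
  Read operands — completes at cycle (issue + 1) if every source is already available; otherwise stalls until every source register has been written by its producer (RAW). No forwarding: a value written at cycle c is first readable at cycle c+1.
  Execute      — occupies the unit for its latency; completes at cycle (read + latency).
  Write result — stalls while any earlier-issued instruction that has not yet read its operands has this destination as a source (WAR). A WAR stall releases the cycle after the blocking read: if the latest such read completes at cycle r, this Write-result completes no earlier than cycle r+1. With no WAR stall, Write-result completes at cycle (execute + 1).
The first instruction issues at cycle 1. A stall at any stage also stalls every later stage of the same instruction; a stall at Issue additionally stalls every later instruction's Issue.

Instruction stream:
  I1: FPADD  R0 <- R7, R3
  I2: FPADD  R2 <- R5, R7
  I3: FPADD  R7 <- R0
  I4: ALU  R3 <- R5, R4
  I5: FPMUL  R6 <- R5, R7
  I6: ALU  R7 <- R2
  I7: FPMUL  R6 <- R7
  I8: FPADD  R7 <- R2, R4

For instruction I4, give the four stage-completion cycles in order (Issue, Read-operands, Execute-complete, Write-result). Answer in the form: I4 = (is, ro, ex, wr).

I4 = (14, 15, 16, 17)

1) issue 1, read 2, done 5, write 6
2) issue 7, read 8, done 11, write 12  <struct: FPADD busy until I1 writes@6>
3) issue 13, read 14, done 17, write 18  <struct: FPADD busy until I2 writes@12>
4) issue 14, read 15, done 16, write 17
5) issue 15, read 19, done 24, write 25  <RAW R7: wait I3 write@18>
6) issue 19, read 20, done 21, write 22  <WAW R7: wait I3 write@18>
7) issue 26, read 27, done 32, write 33  <struct: FPMUL busy until I5 writes@25>
8) issue 27, read 28, done 31, write 32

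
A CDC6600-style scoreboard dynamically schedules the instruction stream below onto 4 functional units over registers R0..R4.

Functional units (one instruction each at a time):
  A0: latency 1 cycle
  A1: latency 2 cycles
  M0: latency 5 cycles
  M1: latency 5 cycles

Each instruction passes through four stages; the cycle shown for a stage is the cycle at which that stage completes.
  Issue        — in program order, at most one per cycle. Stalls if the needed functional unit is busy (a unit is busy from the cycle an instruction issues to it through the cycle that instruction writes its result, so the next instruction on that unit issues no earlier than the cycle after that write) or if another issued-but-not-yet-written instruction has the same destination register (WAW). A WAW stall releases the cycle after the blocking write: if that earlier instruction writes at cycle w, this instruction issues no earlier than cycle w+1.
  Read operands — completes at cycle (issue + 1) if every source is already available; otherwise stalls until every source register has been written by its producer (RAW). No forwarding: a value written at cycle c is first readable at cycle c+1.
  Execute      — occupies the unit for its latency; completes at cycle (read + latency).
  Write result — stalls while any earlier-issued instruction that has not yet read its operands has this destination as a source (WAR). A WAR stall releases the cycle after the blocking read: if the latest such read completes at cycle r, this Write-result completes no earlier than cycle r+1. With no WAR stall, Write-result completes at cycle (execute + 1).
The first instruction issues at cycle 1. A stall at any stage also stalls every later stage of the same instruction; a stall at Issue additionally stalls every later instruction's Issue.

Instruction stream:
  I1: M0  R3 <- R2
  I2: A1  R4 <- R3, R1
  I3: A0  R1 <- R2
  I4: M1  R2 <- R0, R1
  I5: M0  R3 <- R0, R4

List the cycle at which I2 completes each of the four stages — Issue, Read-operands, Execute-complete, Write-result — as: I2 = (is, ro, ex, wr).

I2 = (2, 9, 11, 12)

[I1] 1/2/7/8
[I2] 2/9/11/12  (RAW R3: wait I1 write@8)
[I3] 3/4/5/10  (WAR R1: wait I2 read@9)
[I4] 4/11/16/17  (RAW R1: wait I3 write@10)
[I5] 9/13/18/19  (struct: M0 busy until I1 writes@8; RAW R4: wait I2 write@12)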